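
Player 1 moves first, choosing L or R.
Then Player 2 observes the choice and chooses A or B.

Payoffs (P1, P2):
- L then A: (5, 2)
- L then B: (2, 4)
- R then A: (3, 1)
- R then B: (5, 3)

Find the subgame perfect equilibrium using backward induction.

P1 plays R, P2 plays B after L and B after R; Payoff (5, 3)

Work:
Backward induction:
After L: P2 chooses B → P1 gets 2
After R: P2 chooses B → P1 gets 5
P1 chooses R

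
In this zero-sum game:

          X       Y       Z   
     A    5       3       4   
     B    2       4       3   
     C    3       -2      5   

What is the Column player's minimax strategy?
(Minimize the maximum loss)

Column should play Y, value = 4

Work:
Column player minimizes Row's maximum payoff:
Column X: max payoff to Row = 5
Column Y: max payoff to Row = 4
Column Z: max payoff to Row = 5
Minimum is 4, achieved by column Y.
Minimax strategy: Y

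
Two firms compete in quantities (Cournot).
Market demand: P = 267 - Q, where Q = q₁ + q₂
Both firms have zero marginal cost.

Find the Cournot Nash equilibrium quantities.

q₁* = q₂* = 89.0; P* = 89.0

Work:
Profit: π_i = P·q_i = (a - q_i - q_j)·q_i
FOC: ∂π_i/∂q_i = a - 2q_i - q_j = 0
Reaction function: q_i = (267 - q_j)/2
Symmetry: q* = 267/3 = 89.0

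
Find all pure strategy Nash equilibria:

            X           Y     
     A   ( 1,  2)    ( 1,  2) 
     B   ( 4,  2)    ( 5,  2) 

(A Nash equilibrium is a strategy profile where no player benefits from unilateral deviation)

Nash equilibrium: (B, X), (B, Y)

Work:
Best responses:
  P1 vs X: payoffs [1, 4] → best response B (payoff 4)
  P1 vs Y: payoffs [1, 5] → best response B (payoff 5)
  P2 vs A: payoffs [2, 2] → best response X/Y (payoff 2)
  P2 vs B: payoffs [2, 2] → best response X/Y (payoff 2)
Mutual best responses: (B,X), (B,Y) → Nash equilibria.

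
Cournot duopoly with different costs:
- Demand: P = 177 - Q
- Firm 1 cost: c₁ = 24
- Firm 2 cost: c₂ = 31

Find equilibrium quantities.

q₁* = 53.33, q₂* = 46.33

Work:
Reaction: q₁ = (177 - 24 - q₂)/2
Reaction: q₂ = (177 - 31 - q₁)/2
Solve simultaneously:
q₁* = (177 - 2×24 + 31)/3 = 53.33
q₂* = (177 - 2×31 + 24)/3 = 46.33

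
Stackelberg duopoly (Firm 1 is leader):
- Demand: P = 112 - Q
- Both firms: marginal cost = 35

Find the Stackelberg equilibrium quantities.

q₁* (leader) = 38.5, q₂* (follower) = 19.25

Work:
Follower's reaction: q₂ = (a - c - q₁)/2
Leader substitutes: π₁ = q₁·(a - q₁ - (a-c-q₁)/2 - c)
FOC: q₁* = (112 - 35)/2 = 38.50
Then: q₂* = (112 - 35 - 38.5)/2 = 19.25
Leader has first-mover advantage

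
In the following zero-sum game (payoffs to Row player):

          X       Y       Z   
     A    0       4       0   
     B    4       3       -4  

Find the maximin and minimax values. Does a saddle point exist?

Maximin = 0, Minimax = 0, Saddle: True

Work:
Row minimums: [0, -4] → maximin = 0
Column maximums: [4, 4, 0] → minimax = 0
Saddle point exists! Game value = 0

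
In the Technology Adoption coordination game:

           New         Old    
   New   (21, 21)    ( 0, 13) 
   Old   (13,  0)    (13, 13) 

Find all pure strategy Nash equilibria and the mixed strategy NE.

Pure NE: (New, New) and (Old, Old); Mixed NE: p = 0.619, q = 0.619

Work:
Check pure NE:
(New, New): (21, 21) - no unilateral deviation beneficial
(Old, Old): (13, 13) - no unilateral deviation beneficial
Mixed NE: P1 plays New with p = 0.619, P2 plays New with q = 0.619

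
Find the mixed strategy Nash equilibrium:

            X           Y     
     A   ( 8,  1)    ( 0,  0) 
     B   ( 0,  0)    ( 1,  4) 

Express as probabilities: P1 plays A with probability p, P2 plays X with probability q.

p = 0.8, q = 0.1111

Work:
Find probabilities that make opponent indifferent:
P2 chooses q to make P1 indifferent between A and B
P1 chooses p to make P2 indifferent between X and Y
Mixed NE: P1 plays (A: 0.8, B: 0.2), P2 plays (X: 0.1111, Y: 0.8889)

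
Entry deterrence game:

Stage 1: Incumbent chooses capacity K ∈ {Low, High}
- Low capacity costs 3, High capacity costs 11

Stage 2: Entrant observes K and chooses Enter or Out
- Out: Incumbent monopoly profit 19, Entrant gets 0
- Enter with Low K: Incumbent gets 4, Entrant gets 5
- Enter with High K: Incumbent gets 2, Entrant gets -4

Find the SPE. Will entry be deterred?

SPE: (High, Enter|Low, Out|High); Entry deterred. Incumbent net profit = 8

Work:
After Low K: Entrant enters (5 > 0)
After High K: Entrant stays out (-4 < 0)
Incumbent: Low → 4−3=1, High → 19−11=8
Incumbent chooses High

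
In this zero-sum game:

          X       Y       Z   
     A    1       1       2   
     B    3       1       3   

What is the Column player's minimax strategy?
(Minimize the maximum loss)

Column should play Y, value = 1

Work:
Column player minimizes Row's maximum payoff:
Column X: max payoff to Row = 3
Column Y: max payoff to Row = 1
Column Z: max payoff to Row = 3
Minimum is 1, achieved by column Y.
Minimax strategy: Y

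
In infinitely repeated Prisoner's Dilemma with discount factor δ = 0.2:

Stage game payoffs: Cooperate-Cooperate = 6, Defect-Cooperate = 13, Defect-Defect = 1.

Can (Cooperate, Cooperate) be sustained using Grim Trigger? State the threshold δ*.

δ* = 0.5833; since δ = 0.2 < 0.5833, cooperation cannot be sustained

Work:
For Grim Trigger:
Cooperate forever: 6/(1-δ)
Defect then punished: 13 + 1·δ/(1-δ)
Need: 6/(1-δ) ≥ 13 + 1·δ/(1-δ)
Solving: δ ≥ (T-R)/(T-P) = (13-6)/(13-1) = 0.5833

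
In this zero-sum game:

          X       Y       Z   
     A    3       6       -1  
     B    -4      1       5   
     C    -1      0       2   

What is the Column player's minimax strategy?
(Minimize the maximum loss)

Column should play X, value = 3

Work:
Column player minimizes Row's maximum payoff:
Column X: max payoff to Row = 3
Column Y: max payoff to Row = 6
Column Z: max payoff to Row = 5
Minimum is 3, achieved by column X.
Minimax strategy: X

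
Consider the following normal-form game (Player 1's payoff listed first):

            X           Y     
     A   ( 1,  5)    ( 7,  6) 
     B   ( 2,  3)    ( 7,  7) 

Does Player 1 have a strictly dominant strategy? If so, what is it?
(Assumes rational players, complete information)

No strictly dominant strategy exists for Player 1

Work:
A strategy strictly dominates another if it gives a strictly higher payoff against every opponent action. Compare each pair of P1's strategies column-by-column:
  A vs B: [1 vs 2, 7 vs 7] → A does not strictly dominate B (column X: 1 ≤ 2)
  B vs A: [2 vs 1, 7 vs 7] → B does not strictly dominate A (column Y: 7 ≤ 7)
No single strategy strictly dominates all others → no strictly dominant strategy.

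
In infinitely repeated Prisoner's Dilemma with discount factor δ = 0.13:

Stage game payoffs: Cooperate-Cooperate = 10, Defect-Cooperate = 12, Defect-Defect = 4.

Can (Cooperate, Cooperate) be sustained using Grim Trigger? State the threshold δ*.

δ* = 0.25; since δ = 0.13 < 0.25, cooperation cannot be sustained

Work:
For Grim Trigger:
Cooperate forever: 10/(1-δ)
Defect then punished: 12 + 4·δ/(1-δ)
Need: 10/(1-δ) ≥ 12 + 4·δ/(1-δ)
Solving: δ ≥ (T-R)/(T-P) = (12-10)/(12-4) = 0.25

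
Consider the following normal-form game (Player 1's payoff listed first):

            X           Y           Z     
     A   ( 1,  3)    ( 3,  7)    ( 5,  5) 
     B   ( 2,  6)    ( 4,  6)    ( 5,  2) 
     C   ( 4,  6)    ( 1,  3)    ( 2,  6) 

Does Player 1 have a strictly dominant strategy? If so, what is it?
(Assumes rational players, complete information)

No strictly dominant strategy exists for Player 1

Work:
A strategy strictly dominates another if it gives a strictly higher payoff against every opponent action. Compare each pair of P1's strategies column-by-column:
  A vs B: [1 vs 2, 3 vs 4, 5 vs 5] → A does not strictly dominate B (column X: 1 ≤ 2)
  A vs C: [1 vs 4, 3 vs 1, 5 vs 2] → A does not strictly dominate C (column X: 1 ≤ 4)
  B vs A: [2 vs 1, 4 vs 3, 5 vs 5] → B does not strictly dominate A (column Z: 5 ≤ 5)
  B vs C: [2 vs 4, 4 vs 1, 5 vs 2] → B does not strictly dominate C (column X: 2 ≤ 4)
  C vs A: [4 vs 1, 1 vs 3, 2 vs 5] → C does not strictly dominate A (column Y: 1 ≤ 3)
  C vs B: [4 vs 2, 1 vs 4, 2 vs 5] → C does not strictly dominate B (column Y: 1 ≤ 4)
No single strategy strictly dominates all others → no strictly dominant strategy.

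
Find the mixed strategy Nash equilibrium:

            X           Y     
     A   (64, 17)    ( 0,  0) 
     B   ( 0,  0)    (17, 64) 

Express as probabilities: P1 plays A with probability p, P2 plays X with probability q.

p = 0.7901, q = 0.2099

Work:
Find probabilities that make opponent indifferent:
P2 chooses q to make P1 indifferent between A and B
P1 chooses p to make P2 indifferent between X and Y
Mixed NE: P1 plays (A: 0.7901, B: 0.2099), P2 plays (X: 0.2099, Y: 0.7901)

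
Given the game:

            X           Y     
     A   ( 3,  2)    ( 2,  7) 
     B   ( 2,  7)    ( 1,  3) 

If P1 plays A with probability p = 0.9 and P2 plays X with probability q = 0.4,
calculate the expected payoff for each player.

E[P1] = 2.3, E[P2] = 4.96

Work:
E[P1] = p·q·π₁(A,X) + p·(1-q)·π₁(A,Y) + (1-p)·q·π₁(B,X) + (1-p)·(1-q)·π₁(B,Y)
= 0.9·0.4·3 + 0.9·0.6·2 + 0.1·0.4·2 + 0.1·0.6·1
= 2.3

E[P2] = 4.96 (similar calculation)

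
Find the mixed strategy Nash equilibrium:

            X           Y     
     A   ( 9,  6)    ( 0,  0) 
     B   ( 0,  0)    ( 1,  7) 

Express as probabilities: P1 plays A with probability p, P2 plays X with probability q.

p = 0.5385, q = 0.1

Work:
Find probabilities that make opponent indifferent:
P2 chooses q to make P1 indifferent between A and B
P1 chooses p to make P2 indifferent between X and Y
Mixed NE: P1 plays (A: 0.5385, B: 0.4615), P2 plays (X: 0.1, Y: 0.9)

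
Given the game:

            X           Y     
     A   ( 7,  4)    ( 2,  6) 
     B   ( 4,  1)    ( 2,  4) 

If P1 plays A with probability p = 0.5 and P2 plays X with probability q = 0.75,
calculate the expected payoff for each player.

E[P1] = 4.625, E[P2] = 3.125

Work:
E[P1] = p·q·π₁(A,X) + p·(1-q)·π₁(A,Y) + (1-p)·q·π₁(B,X) + (1-p)·(1-q)·π₁(B,Y)
= 0.5·0.75·7 + 0.5·0.25·2 + 0.5·0.75·4 + 0.5·0.25·2
= 4.625

E[P2] = 3.125 (similar calculation)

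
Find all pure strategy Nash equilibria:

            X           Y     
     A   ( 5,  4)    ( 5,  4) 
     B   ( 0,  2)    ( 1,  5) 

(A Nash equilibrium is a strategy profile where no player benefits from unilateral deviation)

Nash equilibrium: (A, X), (A, Y)

Work:
Best responses:
  P1 vs X: payoffs [5, 0] → best response A (payoff 5)
  P1 vs Y: payoffs [5, 1] → best response A (payoff 5)
  P2 vs A: payoffs [4, 4] → best response X/Y (payoff 4)
  P2 vs B: payoffs [2, 5] → best response Y (payoff 5)
Mutual best responses: (A,X), (A,Y) → Nash equilibria.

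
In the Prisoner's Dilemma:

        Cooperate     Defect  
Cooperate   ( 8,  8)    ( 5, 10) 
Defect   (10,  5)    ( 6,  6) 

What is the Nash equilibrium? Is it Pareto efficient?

(Defect, Defect) is NE; not Pareto efficient

Work:
Defect dominates Cooperate for both players:
If P2 cooperates: Defect (10) > Cooperate (8)
If P2 defects: Defect (6) > Cooperate (5)
NE: (Defect, Defect) with payoff (6, 6)
But (Cooperate, Cooperate) = (8, 8) Pareto dominates (6, 6)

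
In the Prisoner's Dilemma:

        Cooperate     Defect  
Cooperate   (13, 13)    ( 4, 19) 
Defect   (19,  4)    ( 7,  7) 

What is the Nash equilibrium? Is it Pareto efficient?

(Defect, Defect) is NE; not Pareto efficient

Work:
Defect dominates Cooperate for both players:
If P2 cooperates: Defect (19) > Cooperate (13)
If P2 defects: Defect (7) > Cooperate (4)
NE: (Defect, Defect) with payoff (7, 7)
But (Cooperate, Cooperate) = (13, 13) Pareto dominates (7, 7)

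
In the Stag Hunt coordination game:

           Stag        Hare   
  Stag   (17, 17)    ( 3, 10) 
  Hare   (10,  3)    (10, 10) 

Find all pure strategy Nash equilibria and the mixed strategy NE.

Pure NE: (Stag, Stag) and (Hare, Hare); Mixed NE: p = 0.5, q = 0.5

Work:
Check pure NE:
(Stag, Stag): (17, 17) - no unilateral deviation beneficial
(Hare, Hare): (10, 10) - no unilateral deviation beneficial
Mixed NE: P1 plays Stag with p = 0.5, P2 plays Stag with q = 0.5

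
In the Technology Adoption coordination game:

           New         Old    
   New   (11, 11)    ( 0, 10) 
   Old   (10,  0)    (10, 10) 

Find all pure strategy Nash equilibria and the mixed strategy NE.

Pure NE: (New, New) and (Old, Old); Mixed NE: p = 0.9091, q = 0.9091

Work:
Check pure NE:
(New, New): (11, 11) - no unilateral deviation beneficial
(Old, Old): (10, 10) - no unilateral deviation beneficial
Mixed NE: P1 plays New with p = 0.9091, P2 plays New with q = 0.9091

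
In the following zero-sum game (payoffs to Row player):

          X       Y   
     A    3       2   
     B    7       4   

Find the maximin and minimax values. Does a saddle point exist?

Maximin = 4, Minimax = 4, Saddle: True

Work:
Row minimums: [2, 4] → maximin = 4
Column maximums: [7, 4] → minimax = 4
Saddle point exists! Game value = 4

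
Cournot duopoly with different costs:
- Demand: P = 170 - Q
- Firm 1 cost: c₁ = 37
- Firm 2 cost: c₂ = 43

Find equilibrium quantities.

q₁* = 46.33, q₂* = 40.33

Work:
Reaction: q₁ = (170 - 37 - q₂)/2
Reaction: q₂ = (170 - 43 - q₁)/2
Solve simultaneously:
q₁* = (170 - 2×37 + 43)/3 = 46.33
q₂* = (170 - 2×43 + 37)/3 = 40.33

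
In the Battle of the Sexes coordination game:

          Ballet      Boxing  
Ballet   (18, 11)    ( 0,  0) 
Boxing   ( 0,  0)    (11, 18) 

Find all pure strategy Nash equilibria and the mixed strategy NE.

Pure NE: (Ballet, Ballet) and (Boxing, Boxing); Mixed NE: p = 0.6207, q = 0.3793

Work:
Check pure NE:
(Ballet, Ballet): (18, 11) - no unilateral deviation beneficial
(Boxing, Boxing): (11, 18) - no unilateral deviation beneficial
Mixed NE: P1 plays Ballet with p = 0.6207, P2 plays Ballet with q = 0.3793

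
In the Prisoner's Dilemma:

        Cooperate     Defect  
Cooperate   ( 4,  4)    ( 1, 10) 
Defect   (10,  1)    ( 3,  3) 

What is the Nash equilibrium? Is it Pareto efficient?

(Defect, Defect) is NE; not Pareto efficient

Work:
Defect dominates Cooperate for both players:
If P2 cooperates: Defect (10) > Cooperate (4)
If P2 defects: Defect (3) > Cooperate (1)
NE: (Defect, Defect) with payoff (3, 3)
But (Cooperate, Cooperate) = (4, 4) Pareto dominates (3, 3)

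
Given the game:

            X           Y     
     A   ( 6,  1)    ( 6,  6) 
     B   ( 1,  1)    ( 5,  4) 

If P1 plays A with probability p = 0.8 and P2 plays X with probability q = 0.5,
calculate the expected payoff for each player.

E[P1] = 5.4, E[P2] = 3.3

Work:
E[P1] = p·q·π₁(A,X) + p·(1-q)·π₁(A,Y) + (1-p)·q·π₁(B,X) + (1-p)·(1-q)·π₁(B,Y)
= 0.8·0.5·6 + 0.8·0.5·6 + 0.2·0.5·1 + 0.2·0.5·5
= 5.4

E[P2] = 3.3 (similar calculation)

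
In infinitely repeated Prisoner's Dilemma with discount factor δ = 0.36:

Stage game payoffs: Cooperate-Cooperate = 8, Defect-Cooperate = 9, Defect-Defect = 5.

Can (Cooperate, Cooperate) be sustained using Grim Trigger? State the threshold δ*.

δ* = 0.25; since δ = 0.36 ≥ 0.25, cooperation can be sustained

Work:
For Grim Trigger:
Cooperate forever: 8/(1-δ)
Defect then punished: 9 + 5·δ/(1-δ)
Need: 8/(1-δ) ≥ 9 + 5·δ/(1-δ)
Solving: δ ≥ (T-R)/(T-P) = (9-8)/(9-5) = 0.25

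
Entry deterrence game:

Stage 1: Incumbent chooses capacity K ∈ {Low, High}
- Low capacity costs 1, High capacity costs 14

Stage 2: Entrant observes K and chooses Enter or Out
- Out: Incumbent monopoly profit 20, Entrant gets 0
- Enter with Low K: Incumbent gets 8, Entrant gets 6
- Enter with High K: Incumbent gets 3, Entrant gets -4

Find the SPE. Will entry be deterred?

SPE: (Low, Enter|Low, Out|High); Entry not deterred. Incumbent net profit = 7, Entrant gets 6

Work:
After Low K: Entrant enters (6 > 0)
After High K: Entrant stays out (-4 < 0)
Incumbent: Low → 8−1=7, High → 20−14=6
Incumbent chooses Low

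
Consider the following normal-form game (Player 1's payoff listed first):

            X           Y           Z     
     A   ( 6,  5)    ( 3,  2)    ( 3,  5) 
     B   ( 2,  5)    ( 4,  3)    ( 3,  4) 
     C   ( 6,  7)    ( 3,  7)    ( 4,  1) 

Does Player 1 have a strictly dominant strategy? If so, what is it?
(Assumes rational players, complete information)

No strictly dominant strategy exists for Player 1

Work:
A strategy strictly dominates another if it gives a strictly higher payoff against every opponent action. Compare each pair of P1's strategies column-by-column:
  A vs B: [6 vs 2, 3 vs 4, 3 vs 3] → A does not strictly dominate B (column Y: 3 ≤ 4)
  A vs C: [6 vs 6, 3 vs 3, 3 vs 4] → A does not strictly dominate C (column X: 6 ≤ 6)
  B vs A: [2 vs 6, 4 vs 3, 3 vs 3] → B does not strictly dominate A (column X: 2 ≤ 6)
  B vs C: [2 vs 6, 4 vs 3, 3 vs 4] → B does not strictly dominate C (column X: 2 ≤ 6)
  C vs A: [6 vs 6, 3 vs 3, 4 vs 3] → C does not strictly dominate A (column X: 6 ≤ 6)
  C vs B: [6 vs 2, 3 vs 4, 4 vs 3] → C does not strictly dominate B (column Y: 3 ≤ 4)
No single strategy strictly dominates all others → no strictly dominant strategy.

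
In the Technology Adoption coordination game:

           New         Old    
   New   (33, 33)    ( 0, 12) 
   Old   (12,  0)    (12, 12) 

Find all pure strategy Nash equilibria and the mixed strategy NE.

Pure NE: (New, New) and (Old, Old); Mixed NE: p = 0.3636, q = 0.3636

Work:
Check pure NE:
(New, New): (33, 33) - no unilateral deviation beneficial
(Old, Old): (12, 12) - no unilateral deviation beneficial
Mixed NE: P1 plays New with p = 0.3636, P2 plays New with q = 0.3636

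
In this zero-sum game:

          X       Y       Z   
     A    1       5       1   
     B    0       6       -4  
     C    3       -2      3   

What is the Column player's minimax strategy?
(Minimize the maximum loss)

Column should play X or Z (all achieve the minimum), value = 3

Work:
Column player minimizes Row's maximum payoff:
Column X: max payoff to Row = 3
Column Y: max payoff to Row = 6
Column Z: max payoff to Row = 3
Minimum is 3, achieved by columns X, Z (tied).
Each of X or Z is a minimax strategy.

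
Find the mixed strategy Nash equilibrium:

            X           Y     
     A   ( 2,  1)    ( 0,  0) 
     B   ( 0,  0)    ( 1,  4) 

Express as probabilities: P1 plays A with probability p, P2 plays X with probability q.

p = 0.8, q = 0.3333

Work:
Find probabilities that make opponent indifferent:
P2 chooses q to make P1 indifferent between A and B
P1 chooses p to make P2 indifferent between X and Y
Mixed NE: P1 plays (A: 0.8, B: 0.2), P2 plays (X: 0.3333, Y: 0.6667)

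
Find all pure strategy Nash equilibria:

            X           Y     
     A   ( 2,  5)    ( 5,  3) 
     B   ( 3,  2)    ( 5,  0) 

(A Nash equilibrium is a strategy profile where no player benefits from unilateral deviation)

Nash equilibrium: (B, X)

Work:
Best responses:
  P1 vs X: payoffs [2, 3] → best response B (payoff 3)
  P1 vs Y: payoffs [5, 5] → best response A/B (payoff 5)
  P2 vs A: payoffs [5, 3] → best response X (payoff 5)
  P2 vs B: payoffs [2, 0] → best response X (payoff 2)
Mutual best responses: (B,X) → Nash equilibria.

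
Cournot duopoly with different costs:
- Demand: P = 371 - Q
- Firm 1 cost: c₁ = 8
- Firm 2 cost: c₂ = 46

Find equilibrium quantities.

q₁* = 133.67, q₂* = 95.67

Work:
Reaction: q₁ = (371 - 8 - q₂)/2
Reaction: q₂ = (371 - 46 - q₁)/2
Solve simultaneously:
q₁* = (371 - 2×8 + 46)/3 = 133.67
q₂* = (371 - 2×46 + 8)/3 = 95.67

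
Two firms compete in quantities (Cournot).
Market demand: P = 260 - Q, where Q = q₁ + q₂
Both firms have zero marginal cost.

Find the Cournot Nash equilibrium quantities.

q₁* = q₂* = 86.67; P* = 86.67

Work:
Profit: π_i = P·q_i = (a - q_i - q_j)·q_i
FOC: ∂π_i/∂q_i = a - 2q_i - q_j = 0
Reaction function: q_i = (260 - q_j)/2
Symmetry: q* = 260/3 = 86.67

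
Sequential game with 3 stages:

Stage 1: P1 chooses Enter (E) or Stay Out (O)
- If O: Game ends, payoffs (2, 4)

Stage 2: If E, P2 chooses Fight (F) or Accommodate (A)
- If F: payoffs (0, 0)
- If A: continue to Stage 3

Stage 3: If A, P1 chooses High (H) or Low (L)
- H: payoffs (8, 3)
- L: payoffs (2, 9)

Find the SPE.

SPE: (E, A, H); Outcome (8, 3)

Work:
Stage 3: P1 chooses H (8 vs 2)
Stage 2: P2: F->0, A->3 (anticipating H). Choose A
Stage 1: P1: O->2, E->8 (anticipating A, H). Choose E
SPE path: E -> A -> H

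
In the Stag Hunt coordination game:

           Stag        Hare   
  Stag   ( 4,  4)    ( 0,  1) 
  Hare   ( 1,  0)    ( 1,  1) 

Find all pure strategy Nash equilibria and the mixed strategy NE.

Pure NE: (Stag, Stag) and (Hare, Hare); Mixed NE: p = 0.25, q = 0.25

Work:
Check pure NE:
(Stag, Stag): (4, 4) - no unilateral deviation beneficial
(Hare, Hare): (1, 1) - no unilateral deviation beneficial
Mixed NE: P1 plays Stag with p = 0.25, P2 plays Stag with q = 0.25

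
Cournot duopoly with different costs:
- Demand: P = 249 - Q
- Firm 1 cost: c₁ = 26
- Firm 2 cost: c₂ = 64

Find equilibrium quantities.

q₁* = 87.0, q₂* = 49.0

Work:
Reaction: q₁ = (249 - 26 - q₂)/2
Reaction: q₂ = (249 - 64 - q₁)/2
Solve simultaneously:
q₁* = (249 - 2×26 + 64)/3 = 87.0
q₂* = (249 - 2×64 + 26)/3 = 49.0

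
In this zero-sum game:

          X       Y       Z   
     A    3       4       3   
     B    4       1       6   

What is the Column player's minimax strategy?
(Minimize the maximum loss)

Column should play X or Y (all achieve the minimum), value = 4

Work:
Column player minimizes Row's maximum payoff:
Column X: max payoff to Row = 4
Column Y: max payoff to Row = 4
Column Z: max payoff to Row = 6
Minimum is 4, achieved by columns X, Y (tied).
Each of X or Y is a minimax strategy.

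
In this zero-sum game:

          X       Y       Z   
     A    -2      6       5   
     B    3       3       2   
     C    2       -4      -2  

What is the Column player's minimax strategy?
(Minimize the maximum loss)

Column should play X, value = 3

Work:
Column player minimizes Row's maximum payoff:
Column X: max payoff to Row = 3
Column Y: max payoff to Row = 6
Column Z: max payoff to Row = 5
Minimum is 3, achieved by column X.
Minimax strategy: X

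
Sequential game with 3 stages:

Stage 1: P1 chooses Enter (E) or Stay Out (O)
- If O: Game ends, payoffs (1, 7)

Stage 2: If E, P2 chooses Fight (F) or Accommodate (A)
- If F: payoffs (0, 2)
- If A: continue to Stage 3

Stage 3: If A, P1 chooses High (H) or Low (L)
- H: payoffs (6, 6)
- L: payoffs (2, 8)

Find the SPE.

SPE: (E, A, H); Outcome (6, 6)

Work:
Stage 3: P1 chooses H (6 vs 2)
Stage 2: P2: F->2, A->6 (anticipating H). Choose A
Stage 1: P1: O->1, E->6 (anticipating A, H). Choose E
SPE path: E -> A -> H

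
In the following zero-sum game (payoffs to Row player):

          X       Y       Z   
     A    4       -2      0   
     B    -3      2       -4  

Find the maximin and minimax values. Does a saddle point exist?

Maximin = -2, Minimax = 0, Saddle: False

Work:
Row minimums: [-2, -4] → maximin = -2
Column maximums: [4, 2, 0] → minimax = 0
No saddle point (maximin ≠ minimax). Mixed strategy needed.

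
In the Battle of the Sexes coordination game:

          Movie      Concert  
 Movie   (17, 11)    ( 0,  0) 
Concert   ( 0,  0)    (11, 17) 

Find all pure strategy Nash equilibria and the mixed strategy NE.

Pure NE: (Movie, Movie) and (Concert, Concert); Mixed NE: p = 0.6071, q = 0.3929

Work:
Check pure NE:
(Movie, Movie): (17, 11) - no unilateral deviation beneficial
(Concert, Concert): (11, 17) - no unilateral deviation beneficial
Mixed NE: P1 plays Movie with p = 0.6071, P2 plays Movie with q = 0.3929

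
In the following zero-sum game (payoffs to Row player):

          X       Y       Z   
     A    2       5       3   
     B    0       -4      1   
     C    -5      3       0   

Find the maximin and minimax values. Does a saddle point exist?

Maximin = 2, Minimax = 2, Saddle: True

Work:
Row minimums: [2, -4, -5] → maximin = 2
Column maximums: [2, 5, 3] → minimax = 2
Saddle point exists! Game value = 2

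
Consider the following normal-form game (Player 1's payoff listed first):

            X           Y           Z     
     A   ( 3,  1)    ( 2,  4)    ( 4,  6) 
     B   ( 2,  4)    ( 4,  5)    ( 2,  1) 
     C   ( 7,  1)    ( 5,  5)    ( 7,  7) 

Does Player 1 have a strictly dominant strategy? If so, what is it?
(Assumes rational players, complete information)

Yes, Player 1's strictly dominant strategy is C

Work:
A strategy strictly dominates another if it gives a strictly higher payoff against every opponent action. Compare each pair of P1's strategies column-by-column:
  A vs B: [3 vs 2, 2 vs 4, 4 vs 2] → A does not strictly dominate B (column Y: 2 ≤ 4)
  A vs C: [3 vs 7, 2 vs 5, 4 vs 7] → A does not strictly dominate C (column X: 3 ≤ 7)
  B vs A: [2 vs 3, 4 vs 2, 2 vs 4] → B does not strictly dominate A (column X: 2 ≤ 3)
  B vs C: [2 vs 7, 4 vs 5, 2 vs 7] → B does not strictly dominate C (column X: 2 ≤ 7)
  C vs A: [7 vs 3, 5 vs 2, 7 vs 4] → C strictly dominates A
  C vs B: [7 vs 2, 5 vs 4, 7 vs 2] → C strictly dominates B
C strictly dominates every other strategy → strictly dominant.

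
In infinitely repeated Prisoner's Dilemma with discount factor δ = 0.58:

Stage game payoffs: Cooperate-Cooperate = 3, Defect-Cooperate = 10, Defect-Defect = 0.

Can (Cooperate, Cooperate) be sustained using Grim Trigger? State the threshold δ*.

δ* = 0.7; since δ = 0.58 < 0.7, cooperation cannot be sustained

Work:
For Grim Trigger:
Cooperate forever: 3/(1-δ)
Defect then punished: 10 + 0·δ/(1-δ)
Need: 3/(1-δ) ≥ 10 + 0·δ/(1-δ)
Solving: δ ≥ (T-R)/(T-P) = (10-3)/(10-0) = 0.7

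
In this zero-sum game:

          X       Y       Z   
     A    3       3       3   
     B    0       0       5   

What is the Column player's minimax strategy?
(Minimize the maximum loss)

Column should play X or Y (all achieve the minimum), value = 3

Work:
Column player minimizes Row's maximum payoff:
Column X: max payoff to Row = 3
Column Y: max payoff to Row = 3
Column Z: max payoff to Row = 5
Minimum is 3, achieved by columns X, Y (tied).
Each of X or Y is a minimax strategy.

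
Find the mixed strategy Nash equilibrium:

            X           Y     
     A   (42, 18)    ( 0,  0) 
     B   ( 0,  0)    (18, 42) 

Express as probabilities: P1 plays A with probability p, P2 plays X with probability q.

p = 0.7, q = 0.3

Work:
Find probabilities that make opponent indifferent:
P2 chooses q to make P1 indifferent between A and B
P1 chooses p to make P2 indifferent between X and Y
Mixed NE: P1 plays (A: 0.7, B: 0.3), P2 plays (X: 0.3, Y: 0.7)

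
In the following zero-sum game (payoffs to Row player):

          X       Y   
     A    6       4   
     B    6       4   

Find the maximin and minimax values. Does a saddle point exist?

Maximin = 4, Minimax = 4, Saddle: True

Work:
Row minimums: [4, 4] → maximin = 4
Column maximums: [6, 4] → minimax = 4
Saddle point exists! Game value = 4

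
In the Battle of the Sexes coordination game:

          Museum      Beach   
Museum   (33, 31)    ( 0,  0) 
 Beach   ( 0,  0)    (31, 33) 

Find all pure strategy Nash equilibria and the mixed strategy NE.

Pure NE: (Museum, Museum) and (Beach, Beach); Mixed NE: p = 0.5156, q = 0.4844

Work:
Check pure NE:
(Museum, Museum): (33, 31) - no unilateral deviation beneficial
(Beach, Beach): (31, 33) - no unilateral deviation beneficial
Mixed NE: P1 plays Museum with p = 0.5156, P2 plays Museum with q = 0.4844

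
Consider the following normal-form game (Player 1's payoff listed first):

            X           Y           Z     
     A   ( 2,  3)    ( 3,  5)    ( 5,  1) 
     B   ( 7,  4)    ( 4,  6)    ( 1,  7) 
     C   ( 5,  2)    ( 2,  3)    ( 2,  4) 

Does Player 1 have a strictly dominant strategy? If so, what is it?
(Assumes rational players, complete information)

No strictly dominant strategy exists for Player 1

Work:
A strategy strictly dominates another if it gives a strictly higher payoff against every opponent action. Compare each pair of P1's strategies column-by-column:
  A vs B: [2 vs 7, 3 vs 4, 5 vs 1] → A does not strictly dominate B (column X: 2 ≤ 7)
  A vs C: [2 vs 5, 3 vs 2, 5 vs 2] → A does not strictly dominate C (column X: 2 ≤ 5)
  B vs A: [7 vs 2, 4 vs 3, 1 vs 5] → B does not strictly dominate A (column Z: 1 ≤ 5)
  B vs C: [7 vs 5, 4 vs 2, 1 vs 2] → B does not strictly dominate C (column Z: 1 ≤ 2)
  C vs A: [5 vs 2, 2 vs 3, 2 vs 5] → C does not strictly dominate A (column Y: 2 ≤ 3)
  C vs B: [5 vs 7, 2 vs 4, 2 vs 1] → C does not strictly dominate B (column X: 5 ≤ 7)
No single strategy strictly dominates all others → no strictly dominant strategy.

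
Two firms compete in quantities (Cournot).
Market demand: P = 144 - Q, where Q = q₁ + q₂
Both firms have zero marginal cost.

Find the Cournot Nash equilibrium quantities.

q₁* = q₂* = 48.0; P* = 48.0

Work:
Profit: π_i = P·q_i = (a - q_i - q_j)·q_i
FOC: ∂π_i/∂q_i = a - 2q_i - q_j = 0
Reaction function: q_i = (144 - q_j)/2
Symmetry: q* = 144/3 = 48.0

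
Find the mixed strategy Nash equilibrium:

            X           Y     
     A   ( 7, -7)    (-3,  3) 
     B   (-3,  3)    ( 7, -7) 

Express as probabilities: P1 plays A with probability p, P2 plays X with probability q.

p = 0.5, q = 0.5

Work:
Find probabilities that make opponent indifferent:
P2 chooses q to make P1 indifferent between A and B
P1 chooses p to make P2 indifferent between X and Y
Mixed NE: P1 plays (A: 0.5, B: 0.5), P2 plays (X: 0.5, Y: 0.5)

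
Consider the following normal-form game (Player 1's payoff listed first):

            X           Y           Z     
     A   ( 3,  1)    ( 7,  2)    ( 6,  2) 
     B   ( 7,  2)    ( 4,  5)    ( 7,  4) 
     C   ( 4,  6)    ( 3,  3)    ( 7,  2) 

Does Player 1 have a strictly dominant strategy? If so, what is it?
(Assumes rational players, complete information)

No strictly dominant strategy exists for Player 1

Work:
A strategy strictly dominates another if it gives a strictly higher payoff against every opponent action. Compare each pair of P1's strategies column-by-column:
  A vs B: [3 vs 7, 7 vs 4, 6 vs 7] → A does not strictly dominate B (column X: 3 ≤ 7)
  A vs C: [3 vs 4, 7 vs 3, 6 vs 7] → A does not strictly dominate C (column X: 3 ≤ 4)
  B vs A: [7 vs 3, 4 vs 7, 7 vs 6] → B does not strictly dominate A (column Y: 4 ≤ 7)
  B vs C: [7 vs 4, 4 vs 3, 7 vs 7] → B does not strictly dominate C (column Z: 7 ≤ 7)
  C vs A: [4 vs 3, 3 vs 7, 7 vs 6] → C does not strictly dominate A (column Y: 3 ≤ 7)
  C vs B: [4 vs 7, 3 vs 4, 7 vs 7] → C does not strictly dominate B (column X: 4 ≤ 7)
No single strategy strictly dominates all others → no strictly dominant strategy.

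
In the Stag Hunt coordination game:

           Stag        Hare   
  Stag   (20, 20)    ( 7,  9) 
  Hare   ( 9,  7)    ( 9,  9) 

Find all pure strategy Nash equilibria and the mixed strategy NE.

Pure NE: (Stag, Stag) and (Hare, Hare); Mixed NE: p = 0.1538, q = 0.1538

Work:
Check pure NE:
(Stag, Stag): (20, 20) - no unilateral deviation beneficial
(Hare, Hare): (9, 9) - no unilateral deviation beneficial
Mixed NE: P1 plays Stag with p = 0.1538, P2 plays Stag with q = 0.1538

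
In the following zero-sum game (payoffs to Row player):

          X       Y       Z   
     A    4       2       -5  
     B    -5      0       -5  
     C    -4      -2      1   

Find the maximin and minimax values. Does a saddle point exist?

Maximin = -4, Minimax = 1, Saddle: False

Work:
Row minimums: [-5, -5, -4] → maximin = -4
Column maximums: [4, 2, 1] → minimax = 1
No saddle point (maximin ≠ minimax). Mixed strategy needed.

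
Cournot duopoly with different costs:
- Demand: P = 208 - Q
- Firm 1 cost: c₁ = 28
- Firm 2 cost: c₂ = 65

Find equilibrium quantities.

q₁* = 72.33, q₂* = 35.33

Work:
Reaction: q₁ = (208 - 28 - q₂)/2
Reaction: q₂ = (208 - 65 - q₁)/2
Solve simultaneously:
q₁* = (208 - 2×28 + 65)/3 = 72.33
q₂* = (208 - 2×65 + 28)/3 = 35.33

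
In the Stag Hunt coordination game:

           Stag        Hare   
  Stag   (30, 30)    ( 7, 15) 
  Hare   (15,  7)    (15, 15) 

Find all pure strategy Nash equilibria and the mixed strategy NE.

Pure NE: (Stag, Stag) and (Hare, Hare); Mixed NE: p = 0.3478, q = 0.3478

Work:
Check pure NE:
(Stag, Stag): (30, 30) - no unilateral deviation beneficial
(Hare, Hare): (15, 15) - no unilateral deviation beneficial
Mixed NE: P1 plays Stag with p = 0.3478, P2 plays Stag with q = 0.3478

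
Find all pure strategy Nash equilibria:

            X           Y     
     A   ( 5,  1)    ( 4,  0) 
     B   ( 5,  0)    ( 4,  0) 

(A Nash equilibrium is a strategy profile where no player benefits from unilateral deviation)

Nash equilibrium: (A, X), (B, X), (B, Y)

Work:
Best responses:
  P1 vs X: payoffs [5, 5] → best response A/B (payoff 5)
  P1 vs Y: payoffs [4, 4] → best response A/B (payoff 4)
  P2 vs A: payoffs [1, 0] → best response X (payoff 1)
  P2 vs B: payoffs [0, 0] → best response X/Y (payoff 0)
Mutual best responses: (A,X), (B,X), (B,Y) → Nash equilibria.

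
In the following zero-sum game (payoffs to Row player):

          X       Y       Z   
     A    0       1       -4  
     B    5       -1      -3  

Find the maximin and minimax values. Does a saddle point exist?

Maximin = -3, Minimax = -3, Saddle: True

Work:
Row minimums: [-4, -3] → maximin = -3
Column maximums: [5, 1, -3] → minimax = -3
Saddle point exists! Game value = -3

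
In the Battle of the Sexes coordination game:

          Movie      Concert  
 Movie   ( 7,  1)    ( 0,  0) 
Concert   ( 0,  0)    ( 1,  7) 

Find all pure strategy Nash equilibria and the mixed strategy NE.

Pure NE: (Movie, Movie) and (Concert, Concert); Mixed NE: p = 0.875, q = 0.125

Work:
Check pure NE:
(Movie, Movie): (7, 1) - no unilateral deviation beneficial
(Concert, Concert): (1, 7) - no unilateral deviation beneficial
Mixed NE: P1 plays Movie with p = 0.875, P2 plays Movie with q = 0.125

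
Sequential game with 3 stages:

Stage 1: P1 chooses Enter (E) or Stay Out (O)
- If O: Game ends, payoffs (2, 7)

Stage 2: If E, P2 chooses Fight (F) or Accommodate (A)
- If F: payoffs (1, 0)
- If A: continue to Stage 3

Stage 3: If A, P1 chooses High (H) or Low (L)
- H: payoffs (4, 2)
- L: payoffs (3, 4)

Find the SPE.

SPE: (E, A, H); Outcome (4, 2)

Work:
Stage 3: P1 chooses H (4 vs 3)
Stage 2: P2: F->0, A->2 (anticipating H). Choose A
Stage 1: P1: O->2, E->4 (anticipating A, H). Choose E
SPE path: E -> A -> H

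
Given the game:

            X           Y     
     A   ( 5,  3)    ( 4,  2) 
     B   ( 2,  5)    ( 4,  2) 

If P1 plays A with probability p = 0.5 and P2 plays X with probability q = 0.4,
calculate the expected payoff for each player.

E[P1] = 3.8, E[P2] = 2.8

Work:
E[P1] = p·q·π₁(A,X) + p·(1-q)·π₁(A,Y) + (1-p)·q·π₁(B,X) + (1-p)·(1-q)·π₁(B,Y)
= 0.5·0.4·5 + 0.5·0.6·4 + 0.5·0.4·2 + 0.5·0.6·4
= 3.8

E[P2] = 2.8 (similar calculation)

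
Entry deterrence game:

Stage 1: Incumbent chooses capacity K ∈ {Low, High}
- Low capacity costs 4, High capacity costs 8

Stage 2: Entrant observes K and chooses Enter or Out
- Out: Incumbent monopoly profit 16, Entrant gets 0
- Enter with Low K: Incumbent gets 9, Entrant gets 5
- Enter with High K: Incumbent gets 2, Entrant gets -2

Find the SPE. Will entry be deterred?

SPE: (High, Enter|Low, Out|High); Entry deterred. Incumbent net profit = 8

Work:
After Low K: Entrant enters (5 > 0)
After High K: Entrant stays out (-2 < 0)
Incumbent: Low → 9−4=5, High → 16−8=8
Incumbent chooses High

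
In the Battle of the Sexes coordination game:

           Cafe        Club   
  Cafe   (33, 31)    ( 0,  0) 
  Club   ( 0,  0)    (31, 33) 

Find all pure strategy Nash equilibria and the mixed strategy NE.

Pure NE: (Cafe, Cafe) and (Club, Club); Mixed NE: p = 0.5156, q = 0.4844

Work:
Check pure NE:
(Cafe, Cafe): (33, 31) - no unilateral deviation beneficial
(Club, Club): (31, 33) - no unilateral deviation beneficial
Mixed NE: P1 plays Cafe with p = 0.5156, P2 plays Cafe with q = 0.4844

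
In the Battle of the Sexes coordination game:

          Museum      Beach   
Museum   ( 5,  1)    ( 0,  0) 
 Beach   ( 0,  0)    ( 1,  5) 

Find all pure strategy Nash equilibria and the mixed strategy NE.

Pure NE: (Museum, Museum) and (Beach, Beach); Mixed NE: p = 0.8333, q = 0.1667

Work:
Check pure NE:
(Museum, Museum): (5, 1) - no unilateral deviation beneficial
(Beach, Beach): (1, 5) - no unilateral deviation beneficial
Mixed NE: P1 plays Museum with p = 0.8333, P2 plays Museum with q = 0.1667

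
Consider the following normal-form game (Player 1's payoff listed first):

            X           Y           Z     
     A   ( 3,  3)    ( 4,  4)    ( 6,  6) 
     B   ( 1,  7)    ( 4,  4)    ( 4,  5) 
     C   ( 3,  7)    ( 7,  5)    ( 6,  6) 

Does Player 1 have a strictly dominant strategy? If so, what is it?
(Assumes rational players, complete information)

No strictly dominant strategy exists for Player 1

Work:
A strategy strictly dominates another if it gives a strictly higher payoff against every opponent action. Compare each pair of P1's strategies column-by-column:
  A vs B: [3 vs 1, 4 vs 4, 6 vs 4] → A does not strictly dominate B (column Y: 4 ≤ 4)
  A vs C: [3 vs 3, 4 vs 7, 6 vs 6] → A does not strictly dominate C (column X: 3 ≤ 3)
  B vs A: [1 vs 3, 4 vs 4, 4 vs 6] → B does not strictly dominate A (column X: 1 ≤ 3)
  B vs C: [1 vs 3, 4 vs 7, 4 vs 6] → B does not strictly dominate C (column X: 1 ≤ 3)
  C vs A: [3 vs 3, 7 vs 4, 6 vs 6] → C does not strictly dominate A (column X: 3 ≤ 3)
  C vs B: [3 vs 1, 7 vs 4, 6 vs 4] → C strictly dominates B
No single strategy strictly dominates all others → no strictly dominant strategy.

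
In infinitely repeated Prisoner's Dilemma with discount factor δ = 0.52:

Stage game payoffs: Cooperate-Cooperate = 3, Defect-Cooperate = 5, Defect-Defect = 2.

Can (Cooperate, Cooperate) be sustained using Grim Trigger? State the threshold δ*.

δ* = 0.6667; since δ = 0.52 < 0.6667, cooperation cannot be sustained

Work:
For Grim Trigger:
Cooperate forever: 3/(1-δ)
Defect then punished: 5 + 2·δ/(1-δ)
Need: 3/(1-δ) ≥ 5 + 2·δ/(1-δ)
Solving: δ ≥ (T-R)/(T-P) = (5-3)/(5-2) = 0.6667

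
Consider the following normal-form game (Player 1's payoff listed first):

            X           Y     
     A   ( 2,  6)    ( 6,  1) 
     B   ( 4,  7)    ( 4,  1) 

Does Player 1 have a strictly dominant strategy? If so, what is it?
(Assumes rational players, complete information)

No strictly dominant strategy exists for Player 1

Work:
A strategy strictly dominates another if it gives a strictly higher payoff against every opponent action. Compare each pair of P1's strategies column-by-column:
  A vs B: [2 vs 4, 6 vs 4] → A does not strictly dominate B (column X: 2 ≤ 4)
  B vs A: [4 vs 2, 4 vs 6] → B does not strictly dominate A (column Y: 4 ≤ 6)
No single strategy strictly dominates all others → no strictly dominant strategy.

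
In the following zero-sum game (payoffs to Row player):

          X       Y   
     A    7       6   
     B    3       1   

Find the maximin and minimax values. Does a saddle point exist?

Maximin = 6, Minimax = 6, Saddle: True

Work:
Row minimums: [6, 1] → maximin = 6
Column maximums: [7, 6] → minimax = 6
Saddle point exists! Game value = 6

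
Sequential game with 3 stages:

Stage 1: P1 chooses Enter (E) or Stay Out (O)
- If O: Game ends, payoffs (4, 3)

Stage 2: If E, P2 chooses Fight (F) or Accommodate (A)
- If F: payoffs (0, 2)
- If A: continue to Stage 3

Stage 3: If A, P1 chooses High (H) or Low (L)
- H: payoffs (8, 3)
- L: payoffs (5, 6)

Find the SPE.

SPE: (E, A, H); Outcome (8, 3)

Work:
Stage 3: P1 chooses H (8 vs 5)
Stage 2: P2: F->2, A->3 (anticipating H). Choose A
Stage 1: P1: O->4, E->8 (anticipating A, H). Choose E
SPE path: E -> A -> H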